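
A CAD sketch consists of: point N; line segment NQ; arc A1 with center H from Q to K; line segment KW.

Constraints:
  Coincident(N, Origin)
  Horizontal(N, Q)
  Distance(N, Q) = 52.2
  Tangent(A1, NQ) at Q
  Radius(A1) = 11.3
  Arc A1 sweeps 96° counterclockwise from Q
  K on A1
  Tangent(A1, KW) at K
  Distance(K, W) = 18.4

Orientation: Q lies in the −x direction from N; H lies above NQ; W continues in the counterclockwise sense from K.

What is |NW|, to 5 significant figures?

52.788

N is at the origin; N and Q share the same y with |NQ| = 52.2 and Q on the −x side, so Q = (-52.200, 0.0000). The tangent condition forces HQ to be normal to NQ, so H = Q + (0, 11.3) = (-52.200, 11.300). On A1, Q sits at bearing -90° from H; a 96° counterclockwise sweep puts K at bearing 6°, so K = H + 11.3·(cos 6°, sin 6°) = (-40.962, 12.481). Since A1 is tangent to KW there, HK ⟂ KW, so KW runs along (−sin 6°, cos 6°); with |KW| = 18.4, W = (-42.885, 30.780). Then |NW| = |W − N| = 52.788.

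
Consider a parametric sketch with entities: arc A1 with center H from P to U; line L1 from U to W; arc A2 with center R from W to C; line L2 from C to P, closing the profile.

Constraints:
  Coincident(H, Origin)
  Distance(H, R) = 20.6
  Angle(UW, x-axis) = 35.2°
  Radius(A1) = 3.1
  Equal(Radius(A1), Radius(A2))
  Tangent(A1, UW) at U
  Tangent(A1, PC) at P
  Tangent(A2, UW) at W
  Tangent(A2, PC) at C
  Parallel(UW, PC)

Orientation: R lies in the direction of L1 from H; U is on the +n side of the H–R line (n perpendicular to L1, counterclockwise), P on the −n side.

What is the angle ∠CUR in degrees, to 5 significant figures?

8.1923°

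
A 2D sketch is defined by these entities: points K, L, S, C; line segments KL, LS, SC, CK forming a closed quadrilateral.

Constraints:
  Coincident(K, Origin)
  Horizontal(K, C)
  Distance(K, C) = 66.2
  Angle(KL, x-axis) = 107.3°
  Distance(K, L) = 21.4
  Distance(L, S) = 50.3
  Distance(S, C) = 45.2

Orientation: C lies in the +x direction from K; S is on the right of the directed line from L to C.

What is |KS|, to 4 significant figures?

31.37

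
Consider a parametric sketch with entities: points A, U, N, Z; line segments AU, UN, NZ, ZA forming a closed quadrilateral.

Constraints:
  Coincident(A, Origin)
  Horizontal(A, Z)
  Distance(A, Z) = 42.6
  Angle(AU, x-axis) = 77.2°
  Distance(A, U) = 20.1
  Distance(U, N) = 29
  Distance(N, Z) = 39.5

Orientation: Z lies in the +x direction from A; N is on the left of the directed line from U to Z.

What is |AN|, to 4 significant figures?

46.07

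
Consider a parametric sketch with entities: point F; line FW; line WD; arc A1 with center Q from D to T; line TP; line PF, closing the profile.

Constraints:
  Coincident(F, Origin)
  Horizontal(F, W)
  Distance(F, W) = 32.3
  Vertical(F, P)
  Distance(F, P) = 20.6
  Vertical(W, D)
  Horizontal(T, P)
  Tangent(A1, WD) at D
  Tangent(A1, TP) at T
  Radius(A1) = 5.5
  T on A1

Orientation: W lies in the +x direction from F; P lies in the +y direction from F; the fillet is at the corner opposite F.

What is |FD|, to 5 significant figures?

35.655

F is at the origin; F and W share the same y with |FW| = 32.3 and W on the +x side, so W = (32.300, 0.0000). FP is vertical with |FP| = 20.6 and P on the +y side, so P = (0.0000, 20.600). The virtual corner opposite F is at (32.300, 20.600). Since A1 is tangent to WD there, QD ⟂ WD and the tangent condition forces QT to be normal to TP, with radius 5.5, so the center Q sits 5.5 in from both sides at Q = (26.800, 15.100). That places the tangent points at D = (32.300, 15.100) on WD and T = (26.800, 20.600) on TP. Then |FD| = |D − F| = 35.655.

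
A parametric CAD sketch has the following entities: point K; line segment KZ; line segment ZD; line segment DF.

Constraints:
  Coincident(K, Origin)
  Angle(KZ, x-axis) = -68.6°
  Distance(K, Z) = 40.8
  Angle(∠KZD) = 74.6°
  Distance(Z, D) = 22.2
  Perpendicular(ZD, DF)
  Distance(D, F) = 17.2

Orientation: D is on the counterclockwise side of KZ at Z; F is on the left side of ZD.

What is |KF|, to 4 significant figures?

24.88

K is at the origin; KZ runs at -68.6° with length 40.8, so Z = 40.8·(cos -68.6°, sin -68.6°) = (14.89, -37.99). ∠KZD = 74.6°, so ZD runs at -68.6° + (180° − 74.6°) = 36.80° from the x-axis; with |ZD| = 22.2, D = Z + 22.2·(cos 36.80°, sin 36.80°) = (32.66, -24.69). The perpendicularity gives DF at right angles to ZD; with |DF| = 17.2 on the left of ZD, F = D + 17.2·(-0.5990, 0.8007) = (22.36, -10.92). Then |KF| = |F − K| = 24.88.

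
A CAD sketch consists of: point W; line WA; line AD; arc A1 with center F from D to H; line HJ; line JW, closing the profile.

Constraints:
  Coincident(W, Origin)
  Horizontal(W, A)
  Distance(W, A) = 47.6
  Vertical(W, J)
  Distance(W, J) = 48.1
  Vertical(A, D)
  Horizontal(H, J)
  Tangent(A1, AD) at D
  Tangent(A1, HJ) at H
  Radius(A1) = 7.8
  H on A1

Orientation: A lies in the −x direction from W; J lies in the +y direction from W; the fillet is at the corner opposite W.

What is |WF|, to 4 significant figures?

56.64

W is at the origin; W and A share the same y with |WA| = 47.6 and A on the −x side, so A = (-47.60, 0.000). W and J share the same x with |WJ| = 48.1 and J on the +y side, so J = (0.000, 48.10). The virtual corner opposite W is at (-47.60, 48.10). The tangent condition forces FD to be normal to AD and A1 meets HJ tangentially, so FH is at right angles to HJ, with radius 7.8, so the center F sits 7.8 in from both sides at F = (-39.80, 40.30). Then |WF| = |F − W| = 56.64.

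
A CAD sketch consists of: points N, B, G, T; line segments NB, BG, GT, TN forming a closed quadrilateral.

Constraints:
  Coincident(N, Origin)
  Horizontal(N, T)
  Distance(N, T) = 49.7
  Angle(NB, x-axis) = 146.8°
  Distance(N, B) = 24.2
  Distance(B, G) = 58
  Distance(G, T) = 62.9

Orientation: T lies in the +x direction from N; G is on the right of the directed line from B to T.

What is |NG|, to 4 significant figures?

40.52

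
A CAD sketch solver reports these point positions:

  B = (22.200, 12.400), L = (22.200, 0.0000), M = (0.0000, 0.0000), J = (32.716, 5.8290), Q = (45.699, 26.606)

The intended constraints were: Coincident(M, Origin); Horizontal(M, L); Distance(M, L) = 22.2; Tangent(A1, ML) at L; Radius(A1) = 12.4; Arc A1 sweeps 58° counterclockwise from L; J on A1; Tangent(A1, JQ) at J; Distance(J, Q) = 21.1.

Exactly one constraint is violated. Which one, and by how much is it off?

Distance(J, Q) = 21.1 — off by 3.40.

M = (0.00, 0.00) ✓; M.y = 0.00, L.y = 0.00 ✓; |ML| = 22.20 ✓; ∠(BL, LM) = 90.00° ✓; |BL| = 12.40 ✓; bearing(B→J) − bearing(B→L) = 58.00° ✓; |BJ| = 12.40 ✓; ∠(BJ, JQ) = 90.00° ✓; |JQ| = 24.50 ✗.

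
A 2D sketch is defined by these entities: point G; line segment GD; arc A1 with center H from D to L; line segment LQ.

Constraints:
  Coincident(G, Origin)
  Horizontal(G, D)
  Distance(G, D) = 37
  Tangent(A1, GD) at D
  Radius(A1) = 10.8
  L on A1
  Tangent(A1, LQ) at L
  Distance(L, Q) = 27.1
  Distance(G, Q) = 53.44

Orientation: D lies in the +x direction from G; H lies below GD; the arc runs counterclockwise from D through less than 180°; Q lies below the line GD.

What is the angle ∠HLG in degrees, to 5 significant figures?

133.12°

G is at the origin; G and D share the same y with |GD| = 37.0 and D on the +x side, so D = (37.000, 0.0000). A1 meets GD tangentially, so HD is at right angles to GD, so H = D + (0, -10.8) = (37.000, -10.800). Since HL ⟂ LQ (tangency), |HQ| = √(10.8² + 27.1²) = 29.173 regardless of where L sits on A1. So Q lies on both circle(G, 53.44) and circle(H, 29.173); the below-GD intersection is Q = (35.511, -39.935). L is the foot of the tangent from Q: L = (26.776, -14.281).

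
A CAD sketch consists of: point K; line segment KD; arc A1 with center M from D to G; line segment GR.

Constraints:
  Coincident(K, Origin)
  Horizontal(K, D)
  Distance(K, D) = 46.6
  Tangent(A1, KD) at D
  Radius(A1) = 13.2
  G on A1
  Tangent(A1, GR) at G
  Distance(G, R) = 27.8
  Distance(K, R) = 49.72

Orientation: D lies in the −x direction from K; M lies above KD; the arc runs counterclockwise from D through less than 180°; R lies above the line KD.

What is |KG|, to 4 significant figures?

35.48

K is at the origin; K and D share the same y with |KD| = 46.6 and D on the −x side, so D = (-46.60, 0.000). Tangency of A1 to KD means the radius MD is perpendicular to KD, so M = D + (0, 13.2) = (-46.60, 13.20). Since MG ⟂ GR (tangency), |MR| = √(13.2² + 27.8²) = 30.77 regardless of where G sits on A1. So R lies on both circle(K, 49.72) and circle(M, 30.77); the above-KD intersection is R = (-30.38, 39.36). G is the foot of the tangent from R: G = (-33.48, 11.73).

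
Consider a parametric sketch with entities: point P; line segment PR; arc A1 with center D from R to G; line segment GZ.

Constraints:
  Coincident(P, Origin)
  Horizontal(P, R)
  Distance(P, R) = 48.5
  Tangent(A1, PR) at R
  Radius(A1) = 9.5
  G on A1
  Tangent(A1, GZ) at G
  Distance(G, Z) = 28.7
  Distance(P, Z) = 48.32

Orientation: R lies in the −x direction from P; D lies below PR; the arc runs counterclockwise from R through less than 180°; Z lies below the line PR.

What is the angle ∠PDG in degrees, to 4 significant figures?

141.7°

P is at the origin; P and R share the same y with |PR| = 48.5 and R on the −x side, so R = (-48.50, 0.000). Tangency of A1 to PR means the radius DR is perpendicular to PR, so D = R + (0, -9.5) = (-48.50, -9.500). Since DG ⟂ GZ (tangency), |DZ| = √(9.5² + 28.7²) = 30.23 regardless of where G sits on A1. So Z lies on both circle(P, 48.32) and circle(D, 30.23); the below-PR intersection is Z = (-32.90, -35.39). G is the foot of the tangent from Z: G = (-54.68, -16.71).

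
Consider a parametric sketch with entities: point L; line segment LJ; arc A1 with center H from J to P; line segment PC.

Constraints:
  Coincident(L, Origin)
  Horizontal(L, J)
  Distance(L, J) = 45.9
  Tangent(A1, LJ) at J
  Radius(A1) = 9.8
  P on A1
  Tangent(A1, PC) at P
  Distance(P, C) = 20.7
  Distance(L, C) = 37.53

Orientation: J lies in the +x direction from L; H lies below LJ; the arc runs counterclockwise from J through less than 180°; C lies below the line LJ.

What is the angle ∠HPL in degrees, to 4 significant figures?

164.2°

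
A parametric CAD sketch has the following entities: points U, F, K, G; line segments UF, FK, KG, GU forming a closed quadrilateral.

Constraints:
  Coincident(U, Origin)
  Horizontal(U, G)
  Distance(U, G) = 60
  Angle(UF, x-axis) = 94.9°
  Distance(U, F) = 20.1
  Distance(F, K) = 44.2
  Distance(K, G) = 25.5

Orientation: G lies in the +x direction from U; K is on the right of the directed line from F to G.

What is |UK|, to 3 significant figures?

35.2

Checks: |FK| = 44.20 ✓; |KG| = 25.50 ✓.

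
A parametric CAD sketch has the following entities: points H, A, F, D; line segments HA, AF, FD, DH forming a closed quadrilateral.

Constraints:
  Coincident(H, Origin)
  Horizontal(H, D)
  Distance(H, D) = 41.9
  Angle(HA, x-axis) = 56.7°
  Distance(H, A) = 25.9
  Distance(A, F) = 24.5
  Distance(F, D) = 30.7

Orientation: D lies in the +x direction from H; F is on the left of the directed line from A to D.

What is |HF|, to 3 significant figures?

47.9

Checks: |AF| = 24.50 ✓; |FD| = 30.70 ✓.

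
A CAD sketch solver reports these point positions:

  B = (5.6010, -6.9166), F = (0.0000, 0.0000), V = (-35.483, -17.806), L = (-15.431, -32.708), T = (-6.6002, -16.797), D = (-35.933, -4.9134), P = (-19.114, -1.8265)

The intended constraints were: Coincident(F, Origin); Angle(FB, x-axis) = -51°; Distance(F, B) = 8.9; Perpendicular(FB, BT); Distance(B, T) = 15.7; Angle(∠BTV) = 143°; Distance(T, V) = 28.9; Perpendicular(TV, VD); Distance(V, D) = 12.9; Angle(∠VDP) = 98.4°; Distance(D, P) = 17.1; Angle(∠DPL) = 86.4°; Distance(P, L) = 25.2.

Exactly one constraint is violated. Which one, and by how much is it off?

Distance(P, L) = 25.2 — off by 5.90.

F = (0.00, 0.00) ✓; FB at -51.00° ✓; |FB| = 8.900 ✓; ∠(FB, BT) = 90.00° ✓; |BT| = 15.70 ✓; ∠BTV = 143.0° ✓; |TV| = 28.90 ✓; ∠(TV, VD) = 90.00° ✓; |VD| = 12.90 ✓; ∠VDP = 98.40° ✓; |DP| = 17.10 ✓; ∠DPL = 86.40° ✓; |PL| = 31.10 ✗.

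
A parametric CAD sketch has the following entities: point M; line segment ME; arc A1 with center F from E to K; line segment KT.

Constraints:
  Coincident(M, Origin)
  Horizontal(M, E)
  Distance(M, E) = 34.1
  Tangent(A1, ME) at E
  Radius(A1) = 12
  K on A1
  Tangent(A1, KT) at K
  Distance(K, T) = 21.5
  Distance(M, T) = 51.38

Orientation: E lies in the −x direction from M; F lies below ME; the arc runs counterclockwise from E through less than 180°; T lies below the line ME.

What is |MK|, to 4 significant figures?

48.11

Checks: ∠(FE, EM) = 90.00° ✓; |FK| = 12.00 ✓; ∠(FK, KT) = 90.00° ✓; |KT| = 21.50 ✓; |MT| = 51.38 ✓.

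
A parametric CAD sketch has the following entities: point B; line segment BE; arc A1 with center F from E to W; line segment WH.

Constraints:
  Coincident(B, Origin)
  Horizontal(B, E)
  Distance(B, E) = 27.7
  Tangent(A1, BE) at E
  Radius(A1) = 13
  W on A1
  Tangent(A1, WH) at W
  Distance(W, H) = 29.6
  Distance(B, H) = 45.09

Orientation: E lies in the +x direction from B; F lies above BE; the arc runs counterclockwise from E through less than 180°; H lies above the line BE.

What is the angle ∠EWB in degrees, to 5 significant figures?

36.960°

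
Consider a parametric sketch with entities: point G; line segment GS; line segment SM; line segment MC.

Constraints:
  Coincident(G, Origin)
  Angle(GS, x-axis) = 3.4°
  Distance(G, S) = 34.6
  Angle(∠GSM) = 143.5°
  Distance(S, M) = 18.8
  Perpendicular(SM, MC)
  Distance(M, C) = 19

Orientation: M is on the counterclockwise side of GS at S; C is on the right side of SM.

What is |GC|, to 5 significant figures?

61.151

G is at the origin; GS runs at 3.4° with length 34.6, so S = 34.6·(cos 3.4°, sin 3.4°) = (34.539, 2.0520). ∠GSM = 143.5°, so SM runs at 3.4° + (180° − 143.5°) = 39.900° from the x-axis; with |SM| = 18.8, M = S + 18.8·(cos 39.900°, sin 39.900°) = (48.962, 14.111). The perpendicularity gives MC at right angles to SM; with |MC| = 19.0 on the right of SM, C = M + 19.0·(0.64145, -0.76717) = (61.149, -0.46488). Then |GC| = |C − G| = 61.151.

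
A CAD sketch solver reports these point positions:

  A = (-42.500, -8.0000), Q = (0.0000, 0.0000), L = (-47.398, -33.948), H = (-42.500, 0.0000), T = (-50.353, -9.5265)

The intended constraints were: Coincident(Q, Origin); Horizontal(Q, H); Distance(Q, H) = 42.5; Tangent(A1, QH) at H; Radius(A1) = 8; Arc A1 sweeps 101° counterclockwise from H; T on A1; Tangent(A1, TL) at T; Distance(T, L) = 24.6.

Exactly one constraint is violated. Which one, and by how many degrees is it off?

Tangent(A1, TL) at T — off by 4.10°.

Q = (0.00, 0.00) ✓; Q.y = 0.00, H.y = 0.00 ✓; |QH| = 42.50 ✓; ∠(AH, HQ) = 90.00° ✓; |AH| = 8.000 ✓; bearing(A→T) − bearing(A→H) = 101.0° ✓; |AT| = 8.000 ✓; ∠(AT, TL) = 94.10° ✗; |TL| = 24.60 ✓.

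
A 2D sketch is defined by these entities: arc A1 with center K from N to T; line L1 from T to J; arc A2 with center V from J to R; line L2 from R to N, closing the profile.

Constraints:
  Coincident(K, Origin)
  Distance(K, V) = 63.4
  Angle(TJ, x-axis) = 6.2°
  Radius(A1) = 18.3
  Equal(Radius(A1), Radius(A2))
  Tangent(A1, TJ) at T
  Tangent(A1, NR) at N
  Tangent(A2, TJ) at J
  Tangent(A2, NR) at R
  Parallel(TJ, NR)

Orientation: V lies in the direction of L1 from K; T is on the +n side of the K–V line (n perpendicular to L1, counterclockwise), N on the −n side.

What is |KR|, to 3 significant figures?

66.0

The slot axis is L1's direction at 6.2°, so u = (cos 6.2°, sin 6.2°) = (0.994, 0.108) and n = (−sin 6.2°, cos 6.2°) = (-0.108, 0.994). K is at the origin and V lies 63.4 along u from K, so V = 63.4·u = (63.0, 6.85). Tangency of A1 to both parallel lines with radius 18.3 puts T and N at K ± 18.3·n: T = (-1.98, 18.2), N = (1.98, -18.2). Equal radii place J and R the same way about V: J = V + 18.3·n = (61.1, 25.0), R = V − 18.3·n = (65.0, -11.3). Then |KR| = |R − K| = 66.0.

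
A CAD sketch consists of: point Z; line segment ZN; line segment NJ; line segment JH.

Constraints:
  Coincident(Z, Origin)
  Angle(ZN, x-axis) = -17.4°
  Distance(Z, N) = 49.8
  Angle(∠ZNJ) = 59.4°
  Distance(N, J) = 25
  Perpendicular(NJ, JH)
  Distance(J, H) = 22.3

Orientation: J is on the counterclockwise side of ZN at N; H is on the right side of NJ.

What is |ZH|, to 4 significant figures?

65.17

Z is at the origin; ZN runs at -17.4° with length 49.8, so N = 49.8·(cos -17.4°, sin -17.4°) = (47.52, -14.89). ∠ZNJ = 59.4°, so NJ runs at -17.4° + (180° − 59.4°) = 103.2° from the x-axis; with |NJ| = 25.0, J = N + 25.0·(cos 103.2°, sin 103.2°) = (41.81, 9.447). NJ ⟂ JH; with |JH| = 22.3 on the right of NJ, H = J + 22.3·(0.9736, 0.2284) = (63.52, 14.54). Then |ZH| = |H − Z| = 65.17.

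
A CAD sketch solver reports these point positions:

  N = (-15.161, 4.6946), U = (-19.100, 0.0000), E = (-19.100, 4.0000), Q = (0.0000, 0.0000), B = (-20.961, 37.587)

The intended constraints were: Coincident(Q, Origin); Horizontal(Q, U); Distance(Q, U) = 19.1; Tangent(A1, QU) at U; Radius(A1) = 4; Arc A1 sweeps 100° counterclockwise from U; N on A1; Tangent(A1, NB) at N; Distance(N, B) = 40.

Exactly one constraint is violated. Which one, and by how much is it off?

Distance(N, B) = 40 — off by 6.60.

Q = (0.00, 0.00) ✓; Q.y = 0.00, U.y = 0.00 ✓; |QU| = 19.10 ✓; ∠(EU, UQ) = 90.00° ✓; |EU| = 4.000 ✓; bearing(E→N) − bearing(E→U) = 100.0° ✓; |EN| = 4.000 ✓; ∠(EN, NB) = 90.00° ✓; |NB| = 33.40 ✗.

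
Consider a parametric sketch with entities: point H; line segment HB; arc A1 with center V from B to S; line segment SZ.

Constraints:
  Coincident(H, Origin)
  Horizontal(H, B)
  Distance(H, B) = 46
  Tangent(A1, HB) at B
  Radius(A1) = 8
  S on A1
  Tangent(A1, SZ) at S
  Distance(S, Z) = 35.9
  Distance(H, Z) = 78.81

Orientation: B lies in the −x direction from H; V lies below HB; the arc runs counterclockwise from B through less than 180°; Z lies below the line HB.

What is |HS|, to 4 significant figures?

53.17

H is at the origin; H and B share the same y with |HB| = 46.0 and B on the −x side, so B = (-46.00, 0.000). A1 meets HB tangentially, so VB is at right angles to HB, so V = B + (0, -8) = (-46.00, -8.000). Since VS ⟂ SZ (tangency), |VZ| = √(8.0² + 35.9²) = 36.78 regardless of where S sits on A1. So Z lies on both circle(H, 78.81) and circle(V, 36.78); the below-HB intersection is Z = (-70.31, -35.60). S is the foot of the tangent from Z: S = (-53.01, -4.145).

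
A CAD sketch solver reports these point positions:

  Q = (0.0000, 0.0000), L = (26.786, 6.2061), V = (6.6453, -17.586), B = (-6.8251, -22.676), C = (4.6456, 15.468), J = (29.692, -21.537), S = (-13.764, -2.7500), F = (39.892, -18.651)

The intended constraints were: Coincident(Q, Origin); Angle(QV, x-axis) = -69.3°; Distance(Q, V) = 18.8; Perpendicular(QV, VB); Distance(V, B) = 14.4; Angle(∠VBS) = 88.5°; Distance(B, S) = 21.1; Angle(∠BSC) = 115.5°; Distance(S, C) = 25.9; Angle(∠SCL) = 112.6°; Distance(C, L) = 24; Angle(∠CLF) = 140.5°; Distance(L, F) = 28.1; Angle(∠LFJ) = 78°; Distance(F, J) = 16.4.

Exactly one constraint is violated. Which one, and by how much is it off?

Distance(F, J) = 16.4 — off by 5.80.

Q = (0.00, 0.00) ✓; QV at -69.30° ✓; |QV| = 18.80 ✓; ∠(QV, VB) = 90.00° ✓; |VB| = 14.40 ✓; ∠VBS = 88.50° ✓; |BS| = 21.10 ✓; ∠BSC = 115.5° ✓; |SC| = 25.90 ✓; ∠SCL = 112.6° ✓; |CL| = 24.00 ✓; ∠CLF = 140.5° ✓; |LF| = 28.10 ✓; ∠LFJ = 78.00° ✓; |FJ| = 10.60 ✗.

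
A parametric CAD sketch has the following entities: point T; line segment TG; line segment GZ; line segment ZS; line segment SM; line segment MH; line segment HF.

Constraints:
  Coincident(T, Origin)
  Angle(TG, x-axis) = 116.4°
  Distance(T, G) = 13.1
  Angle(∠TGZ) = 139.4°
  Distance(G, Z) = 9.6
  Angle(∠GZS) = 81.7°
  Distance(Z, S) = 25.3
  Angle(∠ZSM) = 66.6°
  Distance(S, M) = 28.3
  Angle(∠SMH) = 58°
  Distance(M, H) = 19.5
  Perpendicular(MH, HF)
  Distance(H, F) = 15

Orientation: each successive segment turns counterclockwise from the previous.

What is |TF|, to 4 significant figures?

17.20

T is at the origin; TG runs at 116.4° with length 13.1, so G = (-5.825, 11.73). ∠TGZ = 139.4° gives GZ at 157.0° from the x-axis; with |GZ| = 9.6, Z = (-14.66, 15.48). ∠GZS = 81.7° gives ZS at -104.7° from the x-axis; with |ZS| = 25.3, S = (-21.08, -8.987). ∠ZSM = 66.6° gives SM at 8.700° from the x-axis; with |SM| = 28.3, M = (6.893, -4.706). ∠SMH = 58.0° gives MH at 130.7° from the x-axis; with |MH| = 19.5, H = (-5.823, 10.08). MH is perpendicular to HF, so HF runs at -139.3°; with |HF| = 15.0, F = (-17.20, 0.2958). Then |TF| = |F − T| = 17.20.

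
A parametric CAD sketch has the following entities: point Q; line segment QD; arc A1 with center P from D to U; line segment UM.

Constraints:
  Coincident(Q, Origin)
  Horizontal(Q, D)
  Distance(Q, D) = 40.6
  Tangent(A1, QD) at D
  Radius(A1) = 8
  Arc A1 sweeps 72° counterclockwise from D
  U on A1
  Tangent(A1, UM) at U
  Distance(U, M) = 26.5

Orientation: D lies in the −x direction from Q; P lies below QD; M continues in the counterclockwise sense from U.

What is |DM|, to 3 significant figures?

34.6

Q is at the origin; QD is horizontal with |QD| = 40.6 and D on the −x side, so D = (-40.6, 0.00). Tangency of A1 to QD means the radius PD is perpendicular to QD, so P = D + (0, -8) = (-40.6, -8.00). On A1, D sits at bearing 90° from P; a 72° counterclockwise sweep puts U at bearing 162°, so U = P + 8.0·(cos 162°, sin 162°) = (-48.2, -5.53). A1 meets UM tangentially, so PU is at right angles to UM, so UM runs along (−sin 162°, cos 162°); with |UM| = 26.5, M = (-56.4, -30.7). Then |DM| = |M − D| = 34.6.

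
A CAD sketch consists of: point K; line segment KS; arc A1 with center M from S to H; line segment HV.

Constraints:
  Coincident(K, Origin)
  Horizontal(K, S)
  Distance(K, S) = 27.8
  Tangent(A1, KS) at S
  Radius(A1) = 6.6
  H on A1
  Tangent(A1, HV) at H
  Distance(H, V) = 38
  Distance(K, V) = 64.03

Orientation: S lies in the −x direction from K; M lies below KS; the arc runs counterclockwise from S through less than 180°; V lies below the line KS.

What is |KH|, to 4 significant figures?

33.59

Checks: K.y = 0.00, S.y = 0.00 ✓; |MH| = 6.600 ✓; ∠(MH, HV) = 90.00° ✓; |HV| = 38.00 ✓; |KV| = 64.03 ✓.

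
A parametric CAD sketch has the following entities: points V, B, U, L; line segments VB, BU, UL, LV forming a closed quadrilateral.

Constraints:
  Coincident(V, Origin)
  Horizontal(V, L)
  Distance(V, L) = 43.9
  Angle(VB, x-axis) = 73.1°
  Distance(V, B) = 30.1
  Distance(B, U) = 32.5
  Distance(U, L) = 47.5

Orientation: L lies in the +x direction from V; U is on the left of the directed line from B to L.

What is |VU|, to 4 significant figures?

58.93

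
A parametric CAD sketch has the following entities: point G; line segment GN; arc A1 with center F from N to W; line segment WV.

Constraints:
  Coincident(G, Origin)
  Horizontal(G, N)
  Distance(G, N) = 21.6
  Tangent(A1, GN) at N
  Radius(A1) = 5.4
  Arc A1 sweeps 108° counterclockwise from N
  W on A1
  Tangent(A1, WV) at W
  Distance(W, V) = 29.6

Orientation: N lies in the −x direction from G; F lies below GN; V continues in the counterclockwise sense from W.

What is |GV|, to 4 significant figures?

39.37

G is at the origin; GN is horizontal with |GN| = 21.6 and N on the −x side, so N = (-21.60, 0.000). Tangency of A1 to GN means the radius FN is perpendicular to GN, so F = N + (0, -5.4) = (-21.60, -5.400). On A1, N sits at bearing 90° from F; a 108° counterclockwise sweep puts W at bearing 198°, so W = F + 5.4·(cos 198°, sin 198°) = (-26.74, -7.069). A1 meets WV tangentially, so FW is at right angles to WV, so WV runs along (−sin 198°, cos 198°); with |WV| = 29.6, V = (-17.59, -35.22). Then |GV| = |V − G| = 39.37.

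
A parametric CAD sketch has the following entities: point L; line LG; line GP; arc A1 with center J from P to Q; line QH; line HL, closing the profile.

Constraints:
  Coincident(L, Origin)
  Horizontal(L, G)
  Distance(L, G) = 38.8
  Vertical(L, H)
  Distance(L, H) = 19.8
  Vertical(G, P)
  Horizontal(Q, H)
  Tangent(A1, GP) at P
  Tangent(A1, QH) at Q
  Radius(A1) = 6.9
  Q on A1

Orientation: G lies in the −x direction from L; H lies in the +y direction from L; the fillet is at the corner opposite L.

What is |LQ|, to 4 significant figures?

37.55

L is at the origin; L and G share the same y with |LG| = 38.8 and G on the −x side, so G = (-38.80, 0.000). LH is vertical with |LH| = 19.8 and H on the +y side, so H = (0.000, 19.80). The virtual corner opposite L is at (-38.80, 19.80). A1 meets GP tangentially, so JP is at right angles to GP and tangency of A1 to QH means the radius JQ is perpendicular to QH, with radius 6.9, so the center J sits 6.9 in from both sides at J = (-31.90, 12.90). That places the tangent points at P = (-38.80, 12.90) on GP and Q = (-31.90, 19.80) on QH. Then |LQ| = |Q − L| = 37.55.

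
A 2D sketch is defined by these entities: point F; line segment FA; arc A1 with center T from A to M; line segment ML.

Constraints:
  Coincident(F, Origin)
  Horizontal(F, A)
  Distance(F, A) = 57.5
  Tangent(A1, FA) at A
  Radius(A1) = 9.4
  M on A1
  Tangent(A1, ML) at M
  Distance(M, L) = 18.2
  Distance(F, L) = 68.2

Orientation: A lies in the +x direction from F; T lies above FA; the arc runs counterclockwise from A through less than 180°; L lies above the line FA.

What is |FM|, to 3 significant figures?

67.6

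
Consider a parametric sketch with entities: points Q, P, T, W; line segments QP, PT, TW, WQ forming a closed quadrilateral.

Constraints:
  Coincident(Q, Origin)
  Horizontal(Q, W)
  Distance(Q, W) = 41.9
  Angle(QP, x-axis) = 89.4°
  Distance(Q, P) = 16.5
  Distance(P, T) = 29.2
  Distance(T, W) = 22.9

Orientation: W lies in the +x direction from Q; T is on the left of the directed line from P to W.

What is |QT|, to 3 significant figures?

34.9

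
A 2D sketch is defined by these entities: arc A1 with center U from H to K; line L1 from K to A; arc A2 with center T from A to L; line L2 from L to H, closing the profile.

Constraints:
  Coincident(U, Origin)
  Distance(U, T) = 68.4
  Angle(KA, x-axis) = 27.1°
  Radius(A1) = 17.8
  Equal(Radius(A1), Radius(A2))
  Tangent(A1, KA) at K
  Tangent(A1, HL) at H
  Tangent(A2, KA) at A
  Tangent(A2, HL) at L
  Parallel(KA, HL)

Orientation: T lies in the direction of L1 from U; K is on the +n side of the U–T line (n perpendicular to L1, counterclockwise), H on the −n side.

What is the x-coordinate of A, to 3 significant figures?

52.8

The slot axis is L1's direction at 27.1°, so u = (cos 27.1°, sin 27.1°) = (0.890, 0.456) and n = (−sin 27.1°, cos 27.1°) = (-0.456, 0.890). U is at the origin and T lies 68.4 along u from U, so T = 68.4·u = (60.9, 31.2). Tangency of A1 to both parallel lines with radius 17.8 puts K and H at U ± 17.8·n: K = (-8.11, 15.8), H = (8.11, -15.8). Equal radii place A and L the same way about T: A = T + 17.8·n = (52.8, 47.0), L = T − 17.8·n = (69.0, 15.3). So A.x = 52.8.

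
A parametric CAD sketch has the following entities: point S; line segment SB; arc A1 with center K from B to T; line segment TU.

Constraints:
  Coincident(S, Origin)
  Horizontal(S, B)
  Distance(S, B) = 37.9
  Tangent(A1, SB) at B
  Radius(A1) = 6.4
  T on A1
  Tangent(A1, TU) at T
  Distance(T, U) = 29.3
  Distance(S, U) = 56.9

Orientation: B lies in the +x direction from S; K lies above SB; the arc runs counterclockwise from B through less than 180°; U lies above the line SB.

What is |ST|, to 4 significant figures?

44.76

Checks: ∠(KB, BS) = 90.00° ✓; |KT| = 6.400 ✓; ∠(KT, TU) = 90.00° ✓; |TU| = 29.30 ✓; |SU| = 56.90 ✓.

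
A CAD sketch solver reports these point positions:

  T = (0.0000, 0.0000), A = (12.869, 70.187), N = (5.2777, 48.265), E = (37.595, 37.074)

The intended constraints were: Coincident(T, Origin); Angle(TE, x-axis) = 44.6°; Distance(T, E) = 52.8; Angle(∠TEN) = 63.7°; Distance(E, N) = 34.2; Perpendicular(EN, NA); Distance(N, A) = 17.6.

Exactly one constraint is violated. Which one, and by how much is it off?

Distance(N, A) = 17.6 — off by 5.60.

T = (0.00, 0.00) ✓; TE at 44.60° ✓; |TE| = 52.80 ✓; ∠TEN = 63.70° ✓; |EN| = 34.20 ✓; ∠(EN, NA) = 90.00° ✓; |NA| = 23.20 ✗.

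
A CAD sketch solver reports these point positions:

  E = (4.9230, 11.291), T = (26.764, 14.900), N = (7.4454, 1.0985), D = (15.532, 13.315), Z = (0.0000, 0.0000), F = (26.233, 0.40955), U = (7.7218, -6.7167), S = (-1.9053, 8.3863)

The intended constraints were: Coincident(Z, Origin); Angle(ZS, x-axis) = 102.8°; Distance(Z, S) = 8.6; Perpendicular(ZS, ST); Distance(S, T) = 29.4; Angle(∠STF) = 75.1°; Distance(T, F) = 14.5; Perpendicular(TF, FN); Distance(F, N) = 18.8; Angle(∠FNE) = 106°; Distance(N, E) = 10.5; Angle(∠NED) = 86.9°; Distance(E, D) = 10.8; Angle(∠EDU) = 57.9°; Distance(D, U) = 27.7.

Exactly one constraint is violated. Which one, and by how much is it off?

Distance(D, U) = 27.7 — off by 6.20.

Z = (0.00, 0.00) ✓; ZS at 102.8° ✓; |ZS| = 8.600 ✓; ∠(ZS, ST) = 90.00° ✓; |ST| = 29.40 ✓; ∠STF = 75.10° ✓; |TF| = 14.50 ✓; ∠(TF, FN) = 90.00° ✓; |FN| = 18.80 ✓; ∠FNE = 106.0° ✓; |NE| = 10.50 ✓; ∠NED = 86.90° ✓; |ED| = 10.80 ✓; ∠EDU = 57.90° ✓; |DU| = 21.50 ✗.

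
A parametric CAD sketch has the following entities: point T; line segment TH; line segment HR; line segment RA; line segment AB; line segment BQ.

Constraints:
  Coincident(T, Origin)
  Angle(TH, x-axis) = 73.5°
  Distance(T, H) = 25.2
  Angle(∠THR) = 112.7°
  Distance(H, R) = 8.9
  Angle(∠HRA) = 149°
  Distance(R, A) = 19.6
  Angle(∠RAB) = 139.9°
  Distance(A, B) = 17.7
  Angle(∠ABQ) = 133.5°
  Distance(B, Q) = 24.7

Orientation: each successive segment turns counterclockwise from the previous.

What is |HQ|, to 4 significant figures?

52.67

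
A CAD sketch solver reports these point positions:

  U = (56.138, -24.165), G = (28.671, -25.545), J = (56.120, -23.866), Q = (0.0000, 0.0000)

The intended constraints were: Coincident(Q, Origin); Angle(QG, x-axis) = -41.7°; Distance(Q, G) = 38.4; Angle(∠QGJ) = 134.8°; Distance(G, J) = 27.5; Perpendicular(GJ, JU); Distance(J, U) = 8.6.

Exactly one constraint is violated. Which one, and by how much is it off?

Distance(J, U) = 8.6 — off by 8.30.

Q = (0.00, 0.00) ✓; QG at -41.70° ✓; |QG| = 38.40 ✓; ∠QGJ = 134.8° ✓; |GJ| = 27.50 ✓; ∠(GJ, JU) = 90.06° ✓; |JU| = 0.2995 ✗.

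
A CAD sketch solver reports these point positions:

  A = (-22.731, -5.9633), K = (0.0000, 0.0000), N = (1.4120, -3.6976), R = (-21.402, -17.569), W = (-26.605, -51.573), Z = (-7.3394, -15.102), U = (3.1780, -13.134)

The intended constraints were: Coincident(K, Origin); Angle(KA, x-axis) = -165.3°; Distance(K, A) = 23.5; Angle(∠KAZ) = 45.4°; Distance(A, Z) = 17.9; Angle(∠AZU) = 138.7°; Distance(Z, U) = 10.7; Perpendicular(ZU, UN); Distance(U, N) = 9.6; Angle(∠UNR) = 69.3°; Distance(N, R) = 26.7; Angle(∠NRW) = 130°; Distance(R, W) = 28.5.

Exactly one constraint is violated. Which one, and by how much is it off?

Distance(R, W) = 28.5 — off by 5.90.

K = (0.00, 0.00) ✓; KA at -165.3° ✓; |KA| = 23.50 ✓; ∠KAZ = 45.40° ✓; |AZ| = 17.90 ✓; ∠AZU = 138.7° ✓; |ZU| = 10.70 ✓; ∠(ZU, UN) = 90.00° ✓; |UN| = 9.600 ✓; ∠UNR = 69.30° ✓; |NR| = 26.70 ✓; ∠NRW = 130.0° ✓; |RW| = 34.40 ✗.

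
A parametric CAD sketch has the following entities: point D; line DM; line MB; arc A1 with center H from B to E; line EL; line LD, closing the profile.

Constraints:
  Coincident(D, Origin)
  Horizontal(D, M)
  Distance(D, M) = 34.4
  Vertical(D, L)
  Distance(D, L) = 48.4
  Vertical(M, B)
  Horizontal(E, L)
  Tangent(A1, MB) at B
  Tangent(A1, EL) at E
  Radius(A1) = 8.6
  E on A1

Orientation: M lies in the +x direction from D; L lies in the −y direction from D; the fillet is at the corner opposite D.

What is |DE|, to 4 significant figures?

54.85

The virtual corner opposite D is at (34.40, -48.40). A1 meets MB tangentially, so HB is at right angles to MB and the tangent condition forces HE to be normal to EL, with radius 8.6, so the center H sits 8.6 in from both sides at H = (25.80, -39.80). That places the tangent points at B = (34.40, -39.80) on MB and E = (25.80, -48.40) on EL. Then |DE| = |E − D| = 54.85.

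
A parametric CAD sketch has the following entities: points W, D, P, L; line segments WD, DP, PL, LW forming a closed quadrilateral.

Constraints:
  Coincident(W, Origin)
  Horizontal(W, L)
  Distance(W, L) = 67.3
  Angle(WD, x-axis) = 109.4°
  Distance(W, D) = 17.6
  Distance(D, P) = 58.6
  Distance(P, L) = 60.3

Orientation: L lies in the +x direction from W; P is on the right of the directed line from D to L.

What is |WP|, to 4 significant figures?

41.13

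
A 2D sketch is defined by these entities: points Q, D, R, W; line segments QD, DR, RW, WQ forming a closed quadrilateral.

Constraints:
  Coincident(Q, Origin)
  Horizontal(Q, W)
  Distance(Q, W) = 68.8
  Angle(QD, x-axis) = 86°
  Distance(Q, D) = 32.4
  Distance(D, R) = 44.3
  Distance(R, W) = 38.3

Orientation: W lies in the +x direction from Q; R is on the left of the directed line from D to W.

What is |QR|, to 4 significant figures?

56.02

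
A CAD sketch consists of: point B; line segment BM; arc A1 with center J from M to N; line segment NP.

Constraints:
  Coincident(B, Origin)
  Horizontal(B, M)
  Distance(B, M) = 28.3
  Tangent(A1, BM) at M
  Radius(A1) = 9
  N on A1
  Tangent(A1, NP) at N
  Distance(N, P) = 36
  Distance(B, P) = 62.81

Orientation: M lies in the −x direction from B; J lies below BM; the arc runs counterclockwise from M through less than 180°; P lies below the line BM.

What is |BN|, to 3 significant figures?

37.4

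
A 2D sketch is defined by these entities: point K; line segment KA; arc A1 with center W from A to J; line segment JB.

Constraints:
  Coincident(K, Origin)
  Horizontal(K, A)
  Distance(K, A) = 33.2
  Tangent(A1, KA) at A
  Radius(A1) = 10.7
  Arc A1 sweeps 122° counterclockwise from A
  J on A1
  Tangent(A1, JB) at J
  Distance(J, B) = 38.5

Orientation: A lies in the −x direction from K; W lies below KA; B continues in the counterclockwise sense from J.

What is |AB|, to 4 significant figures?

50.31

K is at the origin; K and A share the same y with |KA| = 33.2 and A on the −x side, so A = (-33.20, 0.000). Tangency of A1 to KA means the radius WA is perpendicular to KA, so W = A + (0, -10.7) = (-33.20, -10.70). On A1, A sits at bearing 90° from W; a 122° counterclockwise sweep puts J at bearing 212°, so J = W + 10.7·(cos 212°, sin 212°) = (-42.27, -16.37). The tangent condition forces WJ to be normal to JB, so JB runs along (−sin 212°, cos 212°); with |JB| = 38.5, B = (-21.87, -49.02). Then |AB| = |B − A| = 50.31.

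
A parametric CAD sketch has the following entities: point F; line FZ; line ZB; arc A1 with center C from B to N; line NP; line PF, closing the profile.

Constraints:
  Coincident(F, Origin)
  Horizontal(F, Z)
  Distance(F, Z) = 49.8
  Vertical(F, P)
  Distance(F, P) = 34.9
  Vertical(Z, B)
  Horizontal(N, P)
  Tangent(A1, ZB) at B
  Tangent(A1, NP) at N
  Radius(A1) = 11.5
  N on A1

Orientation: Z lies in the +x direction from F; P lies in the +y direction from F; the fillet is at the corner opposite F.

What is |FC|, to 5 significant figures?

44.883

FP is vertical with |FP| = 34.9 and P on the +y side, so P = (0.0000, 34.900). The virtual corner opposite F is at (49.800, 34.900). A1 meets ZB tangentially, so CB is at right angles to ZB and the tangent condition forces CN to be normal to NP, with radius 11.5, so the center C sits 11.5 in from both sides at C = (38.300, 23.400). Then |FC| = |C − F| = 44.883.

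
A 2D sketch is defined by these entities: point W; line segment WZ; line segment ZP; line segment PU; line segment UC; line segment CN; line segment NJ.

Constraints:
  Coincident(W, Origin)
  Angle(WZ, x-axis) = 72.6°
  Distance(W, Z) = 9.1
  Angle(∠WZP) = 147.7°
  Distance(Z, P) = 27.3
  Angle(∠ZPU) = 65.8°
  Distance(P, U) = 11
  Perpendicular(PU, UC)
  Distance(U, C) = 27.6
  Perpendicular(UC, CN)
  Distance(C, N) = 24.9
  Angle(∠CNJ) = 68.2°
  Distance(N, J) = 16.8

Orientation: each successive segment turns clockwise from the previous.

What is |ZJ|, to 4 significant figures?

22.84

W is at the origin; WZ runs at 72.6° with length 9.1, so Z = (2.721, 8.684). ∠WZP = 147.7° gives ZP at 40.30° from the x-axis; with |ZP| = 27.3, P = (23.54, 26.34). ∠ZPU = 65.8° gives PU at -73.90° from the x-axis; with |PU| = 11.0, U = (26.59, 15.77). PU ⟂ UC, so UC runs at -163.9°; with |UC| = 27.6, C = (0.07507, 8.118). UC is perpendicular to CN, so CN runs at 106.1°; with |CN| = 24.9, N = (-6.830, 32.04). ∠CNJ = 68.2° gives NJ at -5.700° from the x-axis; with |NJ| = 16.8, J = (9.887, 30.37). Then |ZJ| = |J − Z| = 22.84.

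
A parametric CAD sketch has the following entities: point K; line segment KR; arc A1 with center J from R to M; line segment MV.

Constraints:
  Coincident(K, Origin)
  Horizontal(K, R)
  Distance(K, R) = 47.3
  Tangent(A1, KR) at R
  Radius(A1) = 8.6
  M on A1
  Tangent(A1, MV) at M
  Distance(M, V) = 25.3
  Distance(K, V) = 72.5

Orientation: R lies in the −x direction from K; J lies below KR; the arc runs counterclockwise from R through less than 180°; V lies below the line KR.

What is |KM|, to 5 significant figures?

54.815

K is at the origin; K and R share the same y with |KR| = 47.3 and R on the −x side, so R = (-47.300, 0.0000). Since A1 is tangent to KR there, JR ⟂ KR, so J = R + (0, -8.6) = (-47.300, -8.6000). Since JM ⟂ MV (tangency), |JV| = √(8.6² + 25.3²) = 26.722 regardless of where M sits on A1. So V lies on both circle(K, 72.5) and circle(J, 26.722); the below-KR intersection is V = (-67.757, -25.792). M is the foot of the tangent from V: M = (-54.657, -4.1471).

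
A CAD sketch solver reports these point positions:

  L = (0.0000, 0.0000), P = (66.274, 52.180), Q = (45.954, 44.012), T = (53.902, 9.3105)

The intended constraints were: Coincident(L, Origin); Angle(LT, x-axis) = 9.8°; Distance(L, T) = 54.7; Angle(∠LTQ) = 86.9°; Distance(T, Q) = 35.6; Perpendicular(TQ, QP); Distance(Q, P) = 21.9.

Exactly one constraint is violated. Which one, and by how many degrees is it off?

Perpendicular(TQ, QP) — off by 9.00°.

L = (0.00, 0.00) ✓; LT at 9.800° ✓; |LT| = 54.70 ✓; ∠LTQ = 86.90° ✓; |TQ| = 35.60 ✓; ∠(TQ, QP) = 81.00° ✗; |QP| = 21.90 ✓.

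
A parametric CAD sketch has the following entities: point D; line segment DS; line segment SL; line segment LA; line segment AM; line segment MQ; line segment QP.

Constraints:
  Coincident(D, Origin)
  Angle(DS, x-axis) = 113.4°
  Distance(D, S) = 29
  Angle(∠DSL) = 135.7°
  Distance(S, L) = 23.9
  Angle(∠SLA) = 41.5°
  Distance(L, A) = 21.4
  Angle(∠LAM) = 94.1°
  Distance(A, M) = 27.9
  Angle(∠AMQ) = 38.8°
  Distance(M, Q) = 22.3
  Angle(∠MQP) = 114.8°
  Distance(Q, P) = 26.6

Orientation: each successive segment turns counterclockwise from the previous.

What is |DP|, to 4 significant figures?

39.67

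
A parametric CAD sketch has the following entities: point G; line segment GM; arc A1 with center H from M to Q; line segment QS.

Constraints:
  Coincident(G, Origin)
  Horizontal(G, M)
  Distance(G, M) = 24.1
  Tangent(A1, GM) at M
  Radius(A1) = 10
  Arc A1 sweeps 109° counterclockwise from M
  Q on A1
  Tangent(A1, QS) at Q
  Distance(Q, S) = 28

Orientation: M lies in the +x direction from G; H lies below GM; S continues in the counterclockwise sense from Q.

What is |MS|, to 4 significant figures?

39.73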